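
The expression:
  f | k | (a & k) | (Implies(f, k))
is always true.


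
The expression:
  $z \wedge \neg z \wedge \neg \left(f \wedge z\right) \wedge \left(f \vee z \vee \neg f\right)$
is never true.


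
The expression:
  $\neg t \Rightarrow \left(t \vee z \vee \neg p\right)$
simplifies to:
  $t \vee z \vee \neg p$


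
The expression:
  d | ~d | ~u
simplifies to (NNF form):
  True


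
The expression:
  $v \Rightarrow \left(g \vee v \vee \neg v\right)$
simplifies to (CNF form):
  $\text{True}$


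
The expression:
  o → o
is always true.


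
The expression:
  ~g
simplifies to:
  ~g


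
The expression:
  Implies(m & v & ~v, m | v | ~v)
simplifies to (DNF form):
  True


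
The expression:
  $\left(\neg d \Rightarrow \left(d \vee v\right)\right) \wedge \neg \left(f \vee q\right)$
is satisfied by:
  {d: True, v: True, q: False, f: False}
  {d: True, v: False, q: False, f: False}
  {v: True, f: False, d: False, q: False}


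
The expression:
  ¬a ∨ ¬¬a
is always true.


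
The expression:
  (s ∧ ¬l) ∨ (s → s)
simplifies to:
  True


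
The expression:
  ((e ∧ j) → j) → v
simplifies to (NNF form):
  v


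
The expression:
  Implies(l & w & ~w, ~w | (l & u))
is always true.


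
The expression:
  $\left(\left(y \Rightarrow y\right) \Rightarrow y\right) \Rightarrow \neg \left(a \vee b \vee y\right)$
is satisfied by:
  {y: False}


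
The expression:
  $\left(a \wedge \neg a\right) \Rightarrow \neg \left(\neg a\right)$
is always true.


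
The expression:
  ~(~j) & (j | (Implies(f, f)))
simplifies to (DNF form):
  j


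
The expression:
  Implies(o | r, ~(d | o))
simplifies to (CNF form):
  ~o & (~d | ~r)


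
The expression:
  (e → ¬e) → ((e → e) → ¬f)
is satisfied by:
  {e: True, f: False}
  {f: False, e: False}
  {f: True, e: True}


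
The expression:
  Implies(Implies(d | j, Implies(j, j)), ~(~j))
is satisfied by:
  {j: True}


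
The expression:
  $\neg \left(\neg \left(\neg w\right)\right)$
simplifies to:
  $\neg w$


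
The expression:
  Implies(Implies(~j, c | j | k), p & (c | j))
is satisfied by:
  {j: True, c: True, p: True, k: False}
  {j: True, c: True, k: True, p: True}
  {j: True, p: True, k: False, c: False}
  {j: True, k: True, p: True, c: False}
  {c: True, p: True, k: False, j: False}
  {c: True, p: True, k: True, j: False}
  {p: True, c: False, k: False, j: False}
  {j: False, p: False, k: False, c: False}


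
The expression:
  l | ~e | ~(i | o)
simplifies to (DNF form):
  l | ~e | (~i & ~o)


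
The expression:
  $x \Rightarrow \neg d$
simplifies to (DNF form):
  $\neg d \vee \neg x$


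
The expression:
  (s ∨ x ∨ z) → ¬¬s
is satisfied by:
  {s: True, z: False, x: False}
  {x: True, s: True, z: False}
  {s: True, z: True, x: False}
  {x: True, s: True, z: True}
  {x: False, z: False, s: False}


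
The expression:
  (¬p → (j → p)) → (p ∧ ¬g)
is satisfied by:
  {j: True, g: False, p: False}
  {p: True, j: True, g: False}
  {p: True, j: False, g: False}
  {g: True, j: True, p: False}


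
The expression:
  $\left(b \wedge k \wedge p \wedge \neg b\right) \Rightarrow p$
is always true.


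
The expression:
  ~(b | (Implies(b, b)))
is never true.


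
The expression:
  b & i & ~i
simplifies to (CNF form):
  False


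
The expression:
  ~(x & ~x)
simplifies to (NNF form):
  True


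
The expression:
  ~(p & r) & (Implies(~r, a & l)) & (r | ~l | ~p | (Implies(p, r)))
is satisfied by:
  {r: True, a: True, l: True, p: False}
  {r: True, a: True, l: False, p: False}
  {r: True, l: True, a: False, p: False}
  {r: True, l: False, a: False, p: False}
  {a: True, l: True, r: False, p: False}


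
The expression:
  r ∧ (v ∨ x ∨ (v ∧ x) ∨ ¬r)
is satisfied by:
  {r: True, x: True, v: True}
  {r: True, x: True, v: False}
  {r: True, v: True, x: False}


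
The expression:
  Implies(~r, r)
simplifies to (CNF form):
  r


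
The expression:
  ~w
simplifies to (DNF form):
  ~w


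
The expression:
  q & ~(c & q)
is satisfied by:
  {q: True, c: False}


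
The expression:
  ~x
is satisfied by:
  {x: False}


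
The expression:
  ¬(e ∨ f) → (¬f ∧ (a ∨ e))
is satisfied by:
  {a: True, e: True, f: True}
  {a: True, e: True, f: False}
  {a: True, f: True, e: False}
  {a: True, f: False, e: False}
  {e: True, f: True, a: False}
  {e: True, f: False, a: False}
  {f: True, e: False, a: False}


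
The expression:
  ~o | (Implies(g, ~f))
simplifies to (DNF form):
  ~f | ~g | ~o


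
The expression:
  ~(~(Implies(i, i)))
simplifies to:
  True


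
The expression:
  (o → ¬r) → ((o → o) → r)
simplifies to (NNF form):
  r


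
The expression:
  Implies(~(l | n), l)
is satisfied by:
  {n: True, l: True}
  {n: True, l: False}
  {l: True, n: False}


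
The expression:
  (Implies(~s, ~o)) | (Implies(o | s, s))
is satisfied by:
  {s: True, o: False}
  {o: False, s: False}
  {o: True, s: True}


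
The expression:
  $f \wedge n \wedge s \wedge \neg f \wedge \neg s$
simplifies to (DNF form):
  $\text{False}$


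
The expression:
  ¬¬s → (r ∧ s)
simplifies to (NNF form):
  r ∨ ¬s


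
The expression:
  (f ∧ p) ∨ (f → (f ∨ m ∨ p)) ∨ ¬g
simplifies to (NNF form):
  True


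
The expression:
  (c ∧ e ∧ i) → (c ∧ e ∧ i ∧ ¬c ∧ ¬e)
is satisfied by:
  {c: False, i: False, e: False}
  {e: True, c: False, i: False}
  {i: True, c: False, e: False}
  {e: True, i: True, c: False}
  {c: True, e: False, i: False}
  {e: True, c: True, i: False}
  {i: True, c: True, e: False}


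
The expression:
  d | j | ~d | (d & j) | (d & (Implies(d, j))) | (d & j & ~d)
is always true.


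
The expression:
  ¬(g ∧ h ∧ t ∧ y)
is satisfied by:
  {h: False, t: False, y: False, g: False}
  {g: True, h: False, t: False, y: False}
  {y: True, h: False, t: False, g: False}
  {g: True, y: True, h: False, t: False}
  {t: True, g: False, h: False, y: False}
  {g: True, t: True, h: False, y: False}
  {y: True, t: True, g: False, h: False}
  {g: True, y: True, t: True, h: False}
  {h: True, y: False, t: False, g: False}
  {g: True, h: True, y: False, t: False}
  {y: True, h: True, g: False, t: False}
  {g: True, y: True, h: True, t: False}
  {t: True, h: True, y: False, g: False}
  {g: True, t: True, h: True, y: False}
  {y: True, t: True, h: True, g: False}


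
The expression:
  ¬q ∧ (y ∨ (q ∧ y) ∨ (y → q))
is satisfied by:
  {q: False}


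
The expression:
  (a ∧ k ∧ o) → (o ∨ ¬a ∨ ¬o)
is always true.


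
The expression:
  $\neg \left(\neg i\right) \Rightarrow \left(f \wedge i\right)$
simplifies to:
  $f \vee \neg i$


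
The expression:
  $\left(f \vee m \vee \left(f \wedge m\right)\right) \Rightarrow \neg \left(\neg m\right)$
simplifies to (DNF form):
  $m \vee \neg f$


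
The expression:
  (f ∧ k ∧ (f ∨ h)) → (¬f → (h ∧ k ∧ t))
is always true.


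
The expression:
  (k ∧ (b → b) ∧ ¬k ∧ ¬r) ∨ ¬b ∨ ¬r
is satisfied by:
  {b: False, r: False}
  {r: True, b: False}
  {b: True, r: False}


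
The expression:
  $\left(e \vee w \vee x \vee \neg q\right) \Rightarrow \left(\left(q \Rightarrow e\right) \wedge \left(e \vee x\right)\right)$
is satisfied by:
  {x: True, e: True, q: False, w: False}
  {x: True, e: True, w: True, q: False}
  {e: True, q: False, w: False, x: False}
  {e: True, w: True, q: False, x: False}
  {e: True, x: True, q: True, w: False}
  {e: True, x: True, q: True, w: True}
  {e: True, q: True, w: False, x: False}
  {e: True, q: True, w: True, x: False}
  {x: True, q: False, w: False, e: False}
  {w: True, x: True, q: False, e: False}
  {q: True, x: False, w: False, e: False}


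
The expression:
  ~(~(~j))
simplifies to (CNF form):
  ~j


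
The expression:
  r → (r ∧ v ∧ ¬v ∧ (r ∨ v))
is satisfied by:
  {r: False}


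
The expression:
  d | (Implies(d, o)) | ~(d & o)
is always true.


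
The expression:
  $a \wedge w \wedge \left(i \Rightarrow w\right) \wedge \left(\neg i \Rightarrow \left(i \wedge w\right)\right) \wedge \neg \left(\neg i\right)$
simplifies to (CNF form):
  $a \wedge i \wedge w$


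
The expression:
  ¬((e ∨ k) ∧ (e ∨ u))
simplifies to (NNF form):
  ¬e ∧ (¬k ∨ ¬u)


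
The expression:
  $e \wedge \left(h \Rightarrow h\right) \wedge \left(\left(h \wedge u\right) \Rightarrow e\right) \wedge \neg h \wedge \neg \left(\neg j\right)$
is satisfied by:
  {j: True, e: True, h: False}


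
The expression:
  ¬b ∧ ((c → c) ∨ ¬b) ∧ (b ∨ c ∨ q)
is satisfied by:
  {q: True, c: True, b: False}
  {q: True, c: False, b: False}
  {c: True, q: False, b: False}


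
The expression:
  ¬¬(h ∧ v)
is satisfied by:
  {h: True, v: True}


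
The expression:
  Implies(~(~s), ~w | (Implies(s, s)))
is always true.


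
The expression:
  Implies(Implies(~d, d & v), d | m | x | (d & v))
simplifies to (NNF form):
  True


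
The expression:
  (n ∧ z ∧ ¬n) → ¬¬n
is always true.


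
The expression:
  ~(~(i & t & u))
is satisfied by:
  {t: True, i: True, u: True}


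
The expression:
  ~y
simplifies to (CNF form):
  ~y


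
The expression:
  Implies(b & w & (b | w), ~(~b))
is always true.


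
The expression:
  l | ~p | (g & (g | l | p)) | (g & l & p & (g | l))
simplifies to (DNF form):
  g | l | ~p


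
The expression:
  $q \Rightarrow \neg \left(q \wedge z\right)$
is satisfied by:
  {q: False, z: False}
  {z: True, q: False}
  {q: True, z: False}


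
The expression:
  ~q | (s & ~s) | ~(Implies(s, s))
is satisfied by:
  {q: False}


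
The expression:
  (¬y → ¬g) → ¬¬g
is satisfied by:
  {g: True}


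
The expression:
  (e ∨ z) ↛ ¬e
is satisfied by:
  {e: True}


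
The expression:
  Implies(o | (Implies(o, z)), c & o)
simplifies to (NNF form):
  c & o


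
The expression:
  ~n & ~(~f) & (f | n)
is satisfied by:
  {f: True, n: False}


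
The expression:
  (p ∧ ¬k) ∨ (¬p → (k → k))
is always true.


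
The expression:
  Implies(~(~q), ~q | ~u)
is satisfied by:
  {u: False, q: False}
  {q: True, u: False}
  {u: True, q: False}


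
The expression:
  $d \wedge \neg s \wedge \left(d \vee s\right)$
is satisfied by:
  {d: True, s: False}


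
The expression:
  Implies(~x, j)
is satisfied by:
  {x: True, j: True}
  {x: True, j: False}
  {j: True, x: False}


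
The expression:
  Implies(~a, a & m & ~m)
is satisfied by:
  {a: True}


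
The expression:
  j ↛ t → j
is always true.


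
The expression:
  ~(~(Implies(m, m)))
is always true.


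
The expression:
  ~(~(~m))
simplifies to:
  ~m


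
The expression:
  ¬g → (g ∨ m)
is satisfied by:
  {m: True, g: True}
  {m: True, g: False}
  {g: True, m: False}


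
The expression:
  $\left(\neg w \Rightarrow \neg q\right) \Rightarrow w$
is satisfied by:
  {q: True, w: True}
  {q: True, w: False}
  {w: True, q: False}


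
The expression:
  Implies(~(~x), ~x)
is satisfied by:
  {x: False}


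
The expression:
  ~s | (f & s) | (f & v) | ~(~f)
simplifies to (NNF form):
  f | ~s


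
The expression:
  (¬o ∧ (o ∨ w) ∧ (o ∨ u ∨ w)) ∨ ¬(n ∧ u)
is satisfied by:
  {w: True, o: False, u: False, n: False}
  {w: False, o: False, u: False, n: False}
  {w: True, o: True, u: False, n: False}
  {o: True, w: False, u: False, n: False}
  {n: True, w: True, o: False, u: False}
  {n: True, w: False, o: False, u: False}
  {n: True, w: True, o: True, u: False}
  {n: True, o: True, w: False, u: False}
  {u: True, w: True, n: False, o: False}
  {u: True, n: False, o: False, w: False}
  {w: True, u: True, o: True, n: False}
  {u: True, o: True, n: False, w: False}
  {w: True, u: True, n: True, o: False}


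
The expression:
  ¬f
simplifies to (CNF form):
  ¬f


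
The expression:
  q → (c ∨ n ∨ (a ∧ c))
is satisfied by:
  {n: True, c: True, q: False}
  {n: True, q: False, c: False}
  {c: True, q: False, n: False}
  {c: False, q: False, n: False}
  {n: True, c: True, q: True}
  {n: True, q: True, c: False}
  {c: True, q: True, n: False}


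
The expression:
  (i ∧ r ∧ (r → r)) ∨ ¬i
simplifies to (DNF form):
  r ∨ ¬i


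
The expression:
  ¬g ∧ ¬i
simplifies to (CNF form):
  ¬g ∧ ¬i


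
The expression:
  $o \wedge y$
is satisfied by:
  {o: True, y: True}


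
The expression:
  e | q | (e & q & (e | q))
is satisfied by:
  {q: True, e: True}
  {q: True, e: False}
  {e: True, q: False}


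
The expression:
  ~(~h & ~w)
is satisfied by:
  {h: True, w: True}
  {h: True, w: False}
  {w: True, h: False}


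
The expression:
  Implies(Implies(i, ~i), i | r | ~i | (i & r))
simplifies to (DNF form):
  True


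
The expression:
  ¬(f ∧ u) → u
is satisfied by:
  {u: True}


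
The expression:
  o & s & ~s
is never true.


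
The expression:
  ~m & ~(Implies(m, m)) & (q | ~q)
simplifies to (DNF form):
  False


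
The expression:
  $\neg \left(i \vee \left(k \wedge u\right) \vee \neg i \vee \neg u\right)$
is never true.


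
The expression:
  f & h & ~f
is never true.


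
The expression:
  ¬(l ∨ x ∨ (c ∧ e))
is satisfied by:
  {x: False, l: False, c: False, e: False}
  {e: True, x: False, l: False, c: False}
  {c: True, x: False, l: False, e: False}


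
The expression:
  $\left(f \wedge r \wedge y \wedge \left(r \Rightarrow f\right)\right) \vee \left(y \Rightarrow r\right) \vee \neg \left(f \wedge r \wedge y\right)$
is always true.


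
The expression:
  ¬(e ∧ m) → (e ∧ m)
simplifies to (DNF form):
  e ∧ m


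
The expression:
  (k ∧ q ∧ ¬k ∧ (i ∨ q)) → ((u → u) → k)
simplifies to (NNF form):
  True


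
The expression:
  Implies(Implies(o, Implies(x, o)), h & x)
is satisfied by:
  {h: True, x: True}


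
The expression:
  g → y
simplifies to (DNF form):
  y ∨ ¬g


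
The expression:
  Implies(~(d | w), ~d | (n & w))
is always true.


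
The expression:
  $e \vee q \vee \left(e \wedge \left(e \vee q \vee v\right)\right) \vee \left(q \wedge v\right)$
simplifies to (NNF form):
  $e \vee q$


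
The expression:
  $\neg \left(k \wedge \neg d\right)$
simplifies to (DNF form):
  $d \vee \neg k$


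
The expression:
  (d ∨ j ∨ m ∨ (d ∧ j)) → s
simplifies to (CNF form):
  (s ∨ ¬d) ∧ (s ∨ ¬j) ∧ (s ∨ ¬m)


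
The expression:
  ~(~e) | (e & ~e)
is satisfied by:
  {e: True}


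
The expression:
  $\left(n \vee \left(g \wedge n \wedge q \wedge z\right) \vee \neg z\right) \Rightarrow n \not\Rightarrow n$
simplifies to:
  $z \wedge \neg n$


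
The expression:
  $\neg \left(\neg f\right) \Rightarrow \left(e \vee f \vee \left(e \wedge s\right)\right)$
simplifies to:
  $\text{True}$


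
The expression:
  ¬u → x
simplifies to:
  u ∨ x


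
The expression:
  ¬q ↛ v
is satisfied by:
  {v: True, q: False}
  {q: False, v: False}
  {q: True, v: True}


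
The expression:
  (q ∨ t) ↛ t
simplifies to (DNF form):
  q ∧ ¬t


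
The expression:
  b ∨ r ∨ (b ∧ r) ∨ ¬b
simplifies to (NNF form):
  True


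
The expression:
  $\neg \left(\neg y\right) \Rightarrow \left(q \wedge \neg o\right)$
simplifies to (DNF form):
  $\left(q \wedge \neg o\right) \vee \neg y$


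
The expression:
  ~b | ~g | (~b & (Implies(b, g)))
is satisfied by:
  {g: False, b: False}
  {b: True, g: False}
  {g: True, b: False}


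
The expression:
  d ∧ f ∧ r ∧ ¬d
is never true.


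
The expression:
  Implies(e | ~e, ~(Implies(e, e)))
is never true.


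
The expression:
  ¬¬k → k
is always true.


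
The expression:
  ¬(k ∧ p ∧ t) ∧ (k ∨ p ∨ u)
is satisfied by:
  {u: True, p: True, k: False, t: False}
  {p: True, t: False, u: False, k: False}
  {t: True, u: True, p: True, k: False}
  {t: True, p: True, u: False, k: False}
  {u: True, t: False, p: False, k: False}
  {t: True, u: True, p: False, k: False}
  {k: True, u: True, p: True, t: False}
  {k: True, p: True, t: False, u: False}
  {k: True, u: True, t: False, p: False}
  {k: True, t: False, p: False, u: False}
  {k: True, u: True, t: True, p: False}
  {k: True, t: True, p: False, u: False}


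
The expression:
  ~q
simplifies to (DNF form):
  ~q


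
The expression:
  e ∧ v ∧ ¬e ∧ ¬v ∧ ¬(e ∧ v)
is never true.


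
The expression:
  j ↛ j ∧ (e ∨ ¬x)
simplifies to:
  False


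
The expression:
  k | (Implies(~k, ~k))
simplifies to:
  True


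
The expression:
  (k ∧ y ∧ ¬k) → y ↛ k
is always true.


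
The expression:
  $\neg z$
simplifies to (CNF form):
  $\neg z$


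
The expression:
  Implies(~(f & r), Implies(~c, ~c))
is always true.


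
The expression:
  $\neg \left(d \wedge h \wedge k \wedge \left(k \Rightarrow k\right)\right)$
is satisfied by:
  {h: False, k: False, d: False}
  {d: True, h: False, k: False}
  {k: True, h: False, d: False}
  {d: True, k: True, h: False}
  {h: True, d: False, k: False}
  {d: True, h: True, k: False}
  {k: True, h: True, d: False}


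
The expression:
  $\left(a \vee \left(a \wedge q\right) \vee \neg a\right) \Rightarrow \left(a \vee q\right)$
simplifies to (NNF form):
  $a \vee q$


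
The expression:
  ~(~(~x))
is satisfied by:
  {x: False}


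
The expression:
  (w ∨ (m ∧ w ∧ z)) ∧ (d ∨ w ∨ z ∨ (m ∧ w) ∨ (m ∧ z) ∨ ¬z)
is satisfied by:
  {w: True}


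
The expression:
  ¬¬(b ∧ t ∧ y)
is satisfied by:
  {t: True, b: True, y: True}


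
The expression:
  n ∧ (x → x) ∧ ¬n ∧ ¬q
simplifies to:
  False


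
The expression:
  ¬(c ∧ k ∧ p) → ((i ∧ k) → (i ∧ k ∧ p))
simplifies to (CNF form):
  p ∨ ¬i ∨ ¬k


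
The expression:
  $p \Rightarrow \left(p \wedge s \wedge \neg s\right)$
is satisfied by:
  {p: False}


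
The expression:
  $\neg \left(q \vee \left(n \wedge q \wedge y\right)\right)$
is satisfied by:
  {q: False}


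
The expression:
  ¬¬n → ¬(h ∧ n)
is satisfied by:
  {h: False, n: False}
  {n: True, h: False}
  {h: True, n: False}


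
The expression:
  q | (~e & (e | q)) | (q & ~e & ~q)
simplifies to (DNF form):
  q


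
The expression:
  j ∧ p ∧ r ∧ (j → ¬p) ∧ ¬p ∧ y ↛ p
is never true.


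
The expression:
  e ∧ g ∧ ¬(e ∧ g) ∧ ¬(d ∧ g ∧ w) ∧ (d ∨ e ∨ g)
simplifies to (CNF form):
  False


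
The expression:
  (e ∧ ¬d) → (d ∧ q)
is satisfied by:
  {d: True, e: False}
  {e: False, d: False}
  {e: True, d: True}


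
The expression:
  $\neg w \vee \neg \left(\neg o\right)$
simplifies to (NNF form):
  $o \vee \neg w$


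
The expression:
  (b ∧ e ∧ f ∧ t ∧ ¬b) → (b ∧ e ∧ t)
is always true.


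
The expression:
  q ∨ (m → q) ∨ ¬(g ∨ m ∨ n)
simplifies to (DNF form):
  q ∨ ¬m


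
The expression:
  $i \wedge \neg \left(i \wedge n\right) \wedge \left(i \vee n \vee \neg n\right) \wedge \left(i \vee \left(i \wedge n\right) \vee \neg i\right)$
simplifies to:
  $i \wedge \neg n$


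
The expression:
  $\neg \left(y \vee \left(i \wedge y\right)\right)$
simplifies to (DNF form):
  $\neg y$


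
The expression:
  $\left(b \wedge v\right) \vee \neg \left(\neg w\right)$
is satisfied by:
  {v: True, w: True, b: True}
  {v: True, w: True, b: False}
  {w: True, b: True, v: False}
  {w: True, b: False, v: False}
  {v: True, b: True, w: False}


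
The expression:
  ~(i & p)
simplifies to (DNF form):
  ~i | ~p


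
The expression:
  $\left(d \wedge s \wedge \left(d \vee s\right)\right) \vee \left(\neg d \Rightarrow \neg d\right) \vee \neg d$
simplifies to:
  $\text{True}$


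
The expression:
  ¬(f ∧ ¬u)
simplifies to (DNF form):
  u ∨ ¬f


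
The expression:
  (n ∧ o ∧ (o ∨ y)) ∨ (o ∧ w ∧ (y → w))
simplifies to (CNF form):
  o ∧ (n ∨ w)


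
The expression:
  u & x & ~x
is never true.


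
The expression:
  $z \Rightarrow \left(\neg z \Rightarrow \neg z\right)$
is always true.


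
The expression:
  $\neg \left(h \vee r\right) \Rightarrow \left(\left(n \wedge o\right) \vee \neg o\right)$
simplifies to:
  $h \vee n \vee r \vee \neg o$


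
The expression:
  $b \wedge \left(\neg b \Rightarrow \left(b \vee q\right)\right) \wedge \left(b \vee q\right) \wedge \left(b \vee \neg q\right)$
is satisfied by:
  {b: True}


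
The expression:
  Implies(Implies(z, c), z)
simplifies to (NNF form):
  z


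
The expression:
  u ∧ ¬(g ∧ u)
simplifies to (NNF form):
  u ∧ ¬g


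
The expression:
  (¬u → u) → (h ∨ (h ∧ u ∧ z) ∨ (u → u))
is always true.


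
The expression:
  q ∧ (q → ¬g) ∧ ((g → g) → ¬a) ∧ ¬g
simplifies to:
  q ∧ ¬a ∧ ¬g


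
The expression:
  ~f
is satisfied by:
  {f: False}


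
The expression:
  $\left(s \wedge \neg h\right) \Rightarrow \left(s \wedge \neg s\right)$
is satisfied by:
  {h: True, s: False}
  {s: False, h: False}
  {s: True, h: True}


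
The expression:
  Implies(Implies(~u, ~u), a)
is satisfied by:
  {a: True}


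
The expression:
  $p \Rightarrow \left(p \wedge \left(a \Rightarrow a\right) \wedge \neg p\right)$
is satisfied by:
  {p: False}


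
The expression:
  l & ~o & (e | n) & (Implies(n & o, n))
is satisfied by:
  {n: True, e: True, l: True, o: False}
  {n: True, l: True, o: False, e: False}
  {e: True, l: True, o: False, n: False}


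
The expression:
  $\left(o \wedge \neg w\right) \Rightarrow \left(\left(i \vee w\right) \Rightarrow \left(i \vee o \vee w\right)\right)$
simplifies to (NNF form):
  $\text{True}$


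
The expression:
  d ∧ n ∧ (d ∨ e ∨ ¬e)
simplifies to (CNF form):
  d ∧ n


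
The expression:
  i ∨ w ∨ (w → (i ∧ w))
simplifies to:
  True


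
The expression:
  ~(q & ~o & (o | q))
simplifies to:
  o | ~q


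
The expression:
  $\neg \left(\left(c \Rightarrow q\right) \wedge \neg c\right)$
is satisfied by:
  {c: True}


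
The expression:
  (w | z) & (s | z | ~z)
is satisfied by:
  {z: True, w: True}
  {z: True, w: False}
  {w: True, z: False}


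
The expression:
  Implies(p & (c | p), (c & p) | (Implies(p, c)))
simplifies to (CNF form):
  c | ~p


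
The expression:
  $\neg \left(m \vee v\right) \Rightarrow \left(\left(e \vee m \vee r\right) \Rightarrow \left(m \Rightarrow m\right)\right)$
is always true.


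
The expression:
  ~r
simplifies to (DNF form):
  ~r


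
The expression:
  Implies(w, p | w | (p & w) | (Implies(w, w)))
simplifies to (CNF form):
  True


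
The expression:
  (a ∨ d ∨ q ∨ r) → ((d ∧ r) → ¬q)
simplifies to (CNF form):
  ¬d ∨ ¬q ∨ ¬r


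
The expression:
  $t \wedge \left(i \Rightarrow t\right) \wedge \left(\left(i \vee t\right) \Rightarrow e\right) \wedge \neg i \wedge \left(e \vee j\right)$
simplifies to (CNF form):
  $e \wedge t \wedge \neg i$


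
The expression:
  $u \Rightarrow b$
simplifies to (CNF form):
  $b \vee \neg u$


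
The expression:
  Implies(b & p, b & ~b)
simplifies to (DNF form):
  ~b | ~p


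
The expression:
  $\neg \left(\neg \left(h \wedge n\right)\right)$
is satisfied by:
  {h: True, n: True}


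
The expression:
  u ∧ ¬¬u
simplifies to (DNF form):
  u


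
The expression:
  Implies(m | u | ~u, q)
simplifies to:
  q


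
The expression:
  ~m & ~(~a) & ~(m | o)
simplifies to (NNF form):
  a & ~m & ~o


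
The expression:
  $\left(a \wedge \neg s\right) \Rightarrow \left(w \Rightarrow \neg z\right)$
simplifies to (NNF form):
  $s \vee \neg a \vee \neg w \vee \neg z$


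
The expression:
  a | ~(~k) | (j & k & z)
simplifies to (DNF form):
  a | k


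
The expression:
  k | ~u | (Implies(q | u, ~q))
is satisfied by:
  {k: True, u: False, q: False}
  {u: False, q: False, k: False}
  {k: True, q: True, u: False}
  {q: True, u: False, k: False}
  {k: True, u: True, q: False}
  {u: True, k: False, q: False}
  {k: True, q: True, u: True}


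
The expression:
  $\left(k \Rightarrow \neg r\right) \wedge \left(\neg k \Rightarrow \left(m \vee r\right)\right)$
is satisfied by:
  {m: True, k: False, r: False}
  {r: True, m: True, k: False}
  {r: True, m: False, k: False}
  {k: True, m: True, r: False}
  {k: True, m: False, r: False}


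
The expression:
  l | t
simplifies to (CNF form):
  l | t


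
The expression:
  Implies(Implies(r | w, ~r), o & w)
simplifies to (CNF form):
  (o | r) & (r | w)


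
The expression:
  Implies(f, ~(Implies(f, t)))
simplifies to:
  ~f | ~t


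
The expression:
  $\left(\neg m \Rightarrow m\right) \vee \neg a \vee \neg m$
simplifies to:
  $\text{True}$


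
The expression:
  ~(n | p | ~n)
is never true.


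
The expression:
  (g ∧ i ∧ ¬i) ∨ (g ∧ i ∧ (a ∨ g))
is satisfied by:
  {i: True, g: True}


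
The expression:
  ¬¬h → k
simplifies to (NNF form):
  k ∨ ¬h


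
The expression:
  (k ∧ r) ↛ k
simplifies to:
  False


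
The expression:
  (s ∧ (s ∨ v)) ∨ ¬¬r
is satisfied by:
  {r: True, s: True}
  {r: True, s: False}
  {s: True, r: False}


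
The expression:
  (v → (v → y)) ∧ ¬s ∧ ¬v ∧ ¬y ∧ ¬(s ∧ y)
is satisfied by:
  {v: False, y: False, s: False}


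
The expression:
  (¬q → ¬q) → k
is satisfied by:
  {k: True}


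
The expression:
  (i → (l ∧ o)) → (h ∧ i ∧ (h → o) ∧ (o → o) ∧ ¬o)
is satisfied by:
  {i: True, l: False, o: False}
  {i: True, o: True, l: False}
  {i: True, l: True, o: False}


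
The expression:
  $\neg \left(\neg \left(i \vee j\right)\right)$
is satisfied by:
  {i: True, j: True}
  {i: True, j: False}
  {j: True, i: False}


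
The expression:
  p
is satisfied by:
  {p: True}


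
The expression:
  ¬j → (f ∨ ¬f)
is always true.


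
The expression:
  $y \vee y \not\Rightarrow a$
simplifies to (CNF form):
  $y$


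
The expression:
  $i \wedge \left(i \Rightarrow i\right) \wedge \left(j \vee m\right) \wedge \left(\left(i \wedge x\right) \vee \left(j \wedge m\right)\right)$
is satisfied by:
  {i: True, x: True, j: True, m: True}
  {i: True, x: True, j: True, m: False}
  {i: True, x: True, m: True, j: False}
  {i: True, j: True, m: True, x: False}


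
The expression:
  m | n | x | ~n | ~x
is always true.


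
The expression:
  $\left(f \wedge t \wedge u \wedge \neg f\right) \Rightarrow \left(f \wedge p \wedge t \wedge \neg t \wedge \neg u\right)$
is always true.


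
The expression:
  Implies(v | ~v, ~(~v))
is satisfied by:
  {v: True}


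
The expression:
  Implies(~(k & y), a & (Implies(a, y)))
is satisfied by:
  {a: True, k: True, y: True}
  {a: True, y: True, k: False}
  {k: True, y: True, a: False}


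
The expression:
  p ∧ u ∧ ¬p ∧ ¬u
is never true.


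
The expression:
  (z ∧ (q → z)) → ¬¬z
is always true.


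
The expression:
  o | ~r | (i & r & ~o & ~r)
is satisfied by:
  {o: True, r: False}
  {r: False, o: False}
  {r: True, o: True}


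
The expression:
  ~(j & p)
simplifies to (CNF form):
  ~j | ~p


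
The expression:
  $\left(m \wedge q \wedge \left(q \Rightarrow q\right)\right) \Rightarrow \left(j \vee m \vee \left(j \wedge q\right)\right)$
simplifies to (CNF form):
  $\text{True}$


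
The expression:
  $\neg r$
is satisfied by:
  {r: False}


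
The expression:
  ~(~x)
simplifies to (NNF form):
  x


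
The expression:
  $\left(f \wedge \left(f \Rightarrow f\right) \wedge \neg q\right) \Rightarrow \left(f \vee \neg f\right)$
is always true.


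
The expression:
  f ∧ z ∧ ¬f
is never true.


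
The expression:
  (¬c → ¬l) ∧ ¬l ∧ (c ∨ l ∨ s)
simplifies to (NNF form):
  ¬l ∧ (c ∨ s)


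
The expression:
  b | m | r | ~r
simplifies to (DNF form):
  True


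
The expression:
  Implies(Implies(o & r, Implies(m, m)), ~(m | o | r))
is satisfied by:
  {o: False, r: False, m: False}


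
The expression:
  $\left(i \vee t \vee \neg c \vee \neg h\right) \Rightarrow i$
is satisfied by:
  {i: True, c: True, h: True, t: False}
  {i: True, c: True, t: False, h: False}
  {i: True, h: True, t: False, c: False}
  {i: True, t: False, h: False, c: False}
  {i: True, c: True, t: True, h: True}
  {i: True, c: True, t: True, h: False}
  {i: True, t: True, h: True, c: False}
  {i: True, t: True, h: False, c: False}
  {c: True, h: True, t: False, i: False}


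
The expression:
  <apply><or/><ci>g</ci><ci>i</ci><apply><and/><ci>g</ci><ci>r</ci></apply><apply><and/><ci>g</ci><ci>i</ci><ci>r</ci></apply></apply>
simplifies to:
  <apply><or/><ci>g</ci><ci>i</ci></apply>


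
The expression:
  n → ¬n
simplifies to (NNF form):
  ¬n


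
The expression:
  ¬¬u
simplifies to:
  u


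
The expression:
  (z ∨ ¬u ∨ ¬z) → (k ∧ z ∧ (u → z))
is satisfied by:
  {z: True, k: True}


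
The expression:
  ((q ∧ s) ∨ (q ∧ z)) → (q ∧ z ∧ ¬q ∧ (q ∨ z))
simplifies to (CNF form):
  (¬q ∨ ¬s) ∧ (¬q ∨ ¬z)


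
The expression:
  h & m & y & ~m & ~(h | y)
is never true.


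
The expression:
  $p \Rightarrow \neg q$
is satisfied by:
  {p: False, q: False}
  {q: True, p: False}
  {p: True, q: False}


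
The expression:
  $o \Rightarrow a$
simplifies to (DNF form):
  $a \vee \neg o$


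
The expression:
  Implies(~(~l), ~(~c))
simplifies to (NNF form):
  c | ~l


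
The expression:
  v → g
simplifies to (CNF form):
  g ∨ ¬v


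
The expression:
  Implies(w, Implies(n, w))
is always true.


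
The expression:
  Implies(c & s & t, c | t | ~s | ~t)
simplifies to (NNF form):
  True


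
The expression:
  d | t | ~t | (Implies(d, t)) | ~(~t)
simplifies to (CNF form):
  True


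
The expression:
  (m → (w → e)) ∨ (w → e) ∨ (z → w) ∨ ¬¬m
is always true.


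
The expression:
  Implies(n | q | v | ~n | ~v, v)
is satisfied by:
  {v: True}


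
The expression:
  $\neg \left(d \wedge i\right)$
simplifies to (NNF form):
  $\neg d \vee \neg i$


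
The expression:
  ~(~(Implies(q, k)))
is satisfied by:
  {k: True, q: False}
  {q: False, k: False}
  {q: True, k: True}


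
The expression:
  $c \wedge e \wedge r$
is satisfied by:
  {r: True, c: True, e: True}


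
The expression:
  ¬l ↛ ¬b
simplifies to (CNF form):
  b ∧ ¬l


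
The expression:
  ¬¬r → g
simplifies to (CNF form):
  g ∨ ¬r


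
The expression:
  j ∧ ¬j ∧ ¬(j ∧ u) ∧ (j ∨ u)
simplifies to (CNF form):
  False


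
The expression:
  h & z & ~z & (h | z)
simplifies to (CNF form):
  False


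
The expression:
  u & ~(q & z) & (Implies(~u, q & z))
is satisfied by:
  {u: True, q: False, z: False}
  {z: True, u: True, q: False}
  {q: True, u: True, z: False}


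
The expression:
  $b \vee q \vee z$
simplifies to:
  $b \vee q \vee z$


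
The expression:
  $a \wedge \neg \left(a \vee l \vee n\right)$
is never true.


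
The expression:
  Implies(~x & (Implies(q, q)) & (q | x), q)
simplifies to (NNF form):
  True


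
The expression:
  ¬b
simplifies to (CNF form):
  ¬b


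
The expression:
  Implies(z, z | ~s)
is always true.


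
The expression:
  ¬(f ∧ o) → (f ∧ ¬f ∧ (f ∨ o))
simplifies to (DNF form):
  f ∧ o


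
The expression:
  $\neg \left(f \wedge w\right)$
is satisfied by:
  {w: False, f: False}
  {f: True, w: False}
  {w: True, f: False}


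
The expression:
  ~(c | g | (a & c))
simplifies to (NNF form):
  ~c & ~g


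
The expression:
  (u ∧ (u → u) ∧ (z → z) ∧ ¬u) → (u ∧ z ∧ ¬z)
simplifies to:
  True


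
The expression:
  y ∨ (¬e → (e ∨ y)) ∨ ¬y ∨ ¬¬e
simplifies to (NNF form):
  True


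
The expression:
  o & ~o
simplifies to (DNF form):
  False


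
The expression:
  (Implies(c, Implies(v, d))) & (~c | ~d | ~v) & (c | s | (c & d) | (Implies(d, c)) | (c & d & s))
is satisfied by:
  {s: True, d: False, c: False, v: False}
  {v: False, d: False, s: False, c: False}
  {v: True, s: True, d: False, c: False}
  {v: True, d: False, s: False, c: False}
  {s: True, d: True, v: False, c: False}
  {v: True, s: True, d: True, c: False}
  {c: True, s: True, v: False, d: False}
  {c: True, v: False, d: False, s: False}
  {c: True, s: True, d: True, v: False}
  {c: True, d: True, v: False, s: False}


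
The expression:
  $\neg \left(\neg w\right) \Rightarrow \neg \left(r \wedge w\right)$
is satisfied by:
  {w: False, r: False}
  {r: True, w: False}
  {w: True, r: False}


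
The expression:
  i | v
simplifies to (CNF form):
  i | v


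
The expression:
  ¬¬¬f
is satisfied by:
  {f: False}


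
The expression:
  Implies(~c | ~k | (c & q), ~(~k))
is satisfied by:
  {k: True}


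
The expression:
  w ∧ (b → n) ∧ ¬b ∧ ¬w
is never true.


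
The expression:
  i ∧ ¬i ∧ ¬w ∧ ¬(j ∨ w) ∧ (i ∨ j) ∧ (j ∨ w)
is never true.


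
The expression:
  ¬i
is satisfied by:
  {i: False}


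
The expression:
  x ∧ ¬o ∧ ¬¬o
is never true.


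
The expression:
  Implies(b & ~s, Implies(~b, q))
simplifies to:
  True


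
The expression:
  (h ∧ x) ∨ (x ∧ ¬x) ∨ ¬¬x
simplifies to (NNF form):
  x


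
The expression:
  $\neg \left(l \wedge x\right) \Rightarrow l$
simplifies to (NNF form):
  $l$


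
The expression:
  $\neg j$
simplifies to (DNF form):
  $\neg j$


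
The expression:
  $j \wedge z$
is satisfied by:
  {z: True, j: True}


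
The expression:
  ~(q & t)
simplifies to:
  ~q | ~t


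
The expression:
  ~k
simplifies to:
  ~k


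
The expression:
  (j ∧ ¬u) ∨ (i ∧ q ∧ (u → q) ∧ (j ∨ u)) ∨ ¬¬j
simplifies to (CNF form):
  (i ∨ j) ∧ (j ∨ q) ∧ (j ∨ u)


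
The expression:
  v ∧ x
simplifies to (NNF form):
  v ∧ x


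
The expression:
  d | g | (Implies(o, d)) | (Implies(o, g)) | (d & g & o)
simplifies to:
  d | g | ~o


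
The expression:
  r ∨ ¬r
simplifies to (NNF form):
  True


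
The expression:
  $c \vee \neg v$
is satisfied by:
  {c: True, v: False}
  {v: False, c: False}
  {v: True, c: True}


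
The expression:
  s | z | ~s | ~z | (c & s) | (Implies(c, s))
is always true.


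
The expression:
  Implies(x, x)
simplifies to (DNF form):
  True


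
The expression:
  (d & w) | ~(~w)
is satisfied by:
  {w: True}


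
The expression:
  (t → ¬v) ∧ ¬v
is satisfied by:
  {v: False}


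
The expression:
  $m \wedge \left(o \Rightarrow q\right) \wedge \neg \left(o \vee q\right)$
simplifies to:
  $m \wedge \neg o \wedge \neg q$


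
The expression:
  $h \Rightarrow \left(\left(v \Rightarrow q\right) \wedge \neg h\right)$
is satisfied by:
  {h: False}


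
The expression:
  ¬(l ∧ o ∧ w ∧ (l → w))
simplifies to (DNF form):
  ¬l ∨ ¬o ∨ ¬w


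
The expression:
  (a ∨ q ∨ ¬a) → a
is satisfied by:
  {a: True}


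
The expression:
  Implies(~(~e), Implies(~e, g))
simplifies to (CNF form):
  True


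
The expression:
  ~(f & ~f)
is always true.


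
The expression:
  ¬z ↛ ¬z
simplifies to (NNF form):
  False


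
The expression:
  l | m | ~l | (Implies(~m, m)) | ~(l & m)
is always true.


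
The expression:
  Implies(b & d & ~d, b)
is always true.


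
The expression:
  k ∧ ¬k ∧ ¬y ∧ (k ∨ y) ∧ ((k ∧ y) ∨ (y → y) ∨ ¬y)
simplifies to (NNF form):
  False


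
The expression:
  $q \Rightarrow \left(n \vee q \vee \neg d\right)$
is always true.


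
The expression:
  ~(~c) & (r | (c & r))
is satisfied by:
  {r: True, c: True}


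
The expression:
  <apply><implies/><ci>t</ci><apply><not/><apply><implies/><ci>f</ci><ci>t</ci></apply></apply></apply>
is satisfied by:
  {t: False}


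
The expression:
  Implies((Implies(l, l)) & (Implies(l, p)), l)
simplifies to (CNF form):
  l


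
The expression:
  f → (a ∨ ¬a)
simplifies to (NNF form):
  True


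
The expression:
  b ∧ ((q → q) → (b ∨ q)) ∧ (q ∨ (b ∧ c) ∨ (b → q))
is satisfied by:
  {b: True, q: True, c: True}
  {b: True, q: True, c: False}
  {b: True, c: True, q: False}


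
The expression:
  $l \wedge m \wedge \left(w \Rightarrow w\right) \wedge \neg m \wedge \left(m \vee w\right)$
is never true.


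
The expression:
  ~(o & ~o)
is always true.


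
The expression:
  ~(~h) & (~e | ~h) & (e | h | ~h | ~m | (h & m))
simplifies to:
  h & ~e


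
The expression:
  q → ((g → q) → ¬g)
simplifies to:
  ¬g ∨ ¬q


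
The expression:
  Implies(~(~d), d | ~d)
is always true.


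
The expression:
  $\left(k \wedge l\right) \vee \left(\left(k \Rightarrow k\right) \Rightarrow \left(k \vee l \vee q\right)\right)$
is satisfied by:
  {k: True, q: True, l: True}
  {k: True, q: True, l: False}
  {k: True, l: True, q: False}
  {k: True, l: False, q: False}
  {q: True, l: True, k: False}
  {q: True, l: False, k: False}
  {l: True, q: False, k: False}


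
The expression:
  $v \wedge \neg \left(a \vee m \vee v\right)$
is never true.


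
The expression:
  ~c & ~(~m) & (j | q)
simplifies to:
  m & ~c & (j | q)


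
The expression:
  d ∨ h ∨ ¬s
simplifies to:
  d ∨ h ∨ ¬s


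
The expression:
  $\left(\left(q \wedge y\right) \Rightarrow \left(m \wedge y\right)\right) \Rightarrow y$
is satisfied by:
  {y: True}


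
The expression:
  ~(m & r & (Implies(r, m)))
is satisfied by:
  {m: False, r: False}
  {r: True, m: False}
  {m: True, r: False}


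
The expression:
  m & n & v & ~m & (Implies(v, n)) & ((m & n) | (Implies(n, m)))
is never true.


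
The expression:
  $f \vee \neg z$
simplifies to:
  $f \vee \neg z$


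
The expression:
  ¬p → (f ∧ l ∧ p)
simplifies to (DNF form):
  p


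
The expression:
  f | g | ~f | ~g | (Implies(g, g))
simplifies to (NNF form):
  True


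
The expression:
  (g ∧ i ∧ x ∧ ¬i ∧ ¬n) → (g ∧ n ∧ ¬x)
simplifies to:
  True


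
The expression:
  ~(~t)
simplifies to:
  t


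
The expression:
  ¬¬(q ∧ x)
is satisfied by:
  {x: True, q: True}


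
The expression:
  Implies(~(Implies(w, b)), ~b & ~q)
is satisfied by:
  {b: True, w: False, q: False}
  {w: False, q: False, b: False}
  {b: True, q: True, w: False}
  {q: True, w: False, b: False}
  {b: True, w: True, q: False}
  {w: True, b: False, q: False}
  {b: True, q: True, w: True}
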